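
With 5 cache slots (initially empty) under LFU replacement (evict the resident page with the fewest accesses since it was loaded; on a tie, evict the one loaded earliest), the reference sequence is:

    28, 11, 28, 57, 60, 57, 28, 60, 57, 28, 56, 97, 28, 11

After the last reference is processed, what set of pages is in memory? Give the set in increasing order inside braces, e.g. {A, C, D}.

{11, 28, 57, 60, 97}

28 -> miss, frames (28)
11 -> miss, frames (28 11)
28 -> hit
57 -> miss, frames (28 11 57)
60 -> miss, frames (28 11 57 60)
57 -> hit
28 -> hit
60 -> hit
57 -> hit
28 -> hit
56 -> miss, frames (28 11 57 60 56)
97 -> miss, evict 11, frames (28 57 60 56 97)
28 -> hit
11 -> miss, evict 56, frames (28 57 60 97 11)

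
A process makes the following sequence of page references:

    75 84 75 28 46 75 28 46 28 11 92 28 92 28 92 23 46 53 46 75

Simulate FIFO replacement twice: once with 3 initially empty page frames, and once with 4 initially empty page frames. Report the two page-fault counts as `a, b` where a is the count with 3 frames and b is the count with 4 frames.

12, 10

3 frames: F F . F F F . . . F F F . . . F F F . F → 12 faults.
4 frames: F F . F F . . . . F F . . . . F . F F F → 10 faults.
10 < 12: adding a frame reduced faults, as is typical.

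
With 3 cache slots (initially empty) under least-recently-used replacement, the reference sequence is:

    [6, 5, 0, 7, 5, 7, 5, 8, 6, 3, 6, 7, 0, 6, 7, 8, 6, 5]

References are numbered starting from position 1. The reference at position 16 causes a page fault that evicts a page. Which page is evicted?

0

pos 1: 6 -> miss, frames (6)
pos 2: 5 -> miss, frames (6 5)
pos 3: 0 -> miss, frames (6 5 0)
pos 4: 7 -> miss, evict 6, frames (5 0 7)
pos 5: 5 -> hit
pos 6: 7 -> hit
pos 7: 5 -> hit
pos 8: 8 -> miss, evict 0, frames (7 5 8)
pos 9: 6 -> miss, evict 7, frames (5 8 6)
pos 10: 3 -> miss, evict 5, frames (8 6 3)
pos 11: 6 -> hit
pos 12: 7 -> miss, evict 8, frames (3 6 7)
pos 13: 0 -> miss, evict 3, frames (6 7 0)
pos 14: 6 -> hit
pos 15: 7 -> hit
pos 16: 8 -> miss, evict 0, frames (6 7 8)
At position 16, page 0 is evicted.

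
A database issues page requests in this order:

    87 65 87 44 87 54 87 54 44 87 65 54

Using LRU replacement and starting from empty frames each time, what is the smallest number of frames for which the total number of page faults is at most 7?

f=1: 12 faults
f=2: 8 faults
f=3: 6 faults
f=4: 4 faults
Smallest f with faults ≤ 7 is 3.

3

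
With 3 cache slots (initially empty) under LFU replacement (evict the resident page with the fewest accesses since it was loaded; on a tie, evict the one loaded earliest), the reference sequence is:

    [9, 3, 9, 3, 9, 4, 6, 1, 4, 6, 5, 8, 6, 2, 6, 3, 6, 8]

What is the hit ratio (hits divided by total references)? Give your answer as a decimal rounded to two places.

9: miss, frames {9}
3: miss, frames {9,3}
9: hit
3: hit
9: hit
4: miss, frames {9,3,4}
6: miss, evict 4, frames {9,3,6}
1: miss, evict 6, frames {9,3,1}
4: miss, evict 1, frames {9,3,4}
6: miss, evict 4, frames {9,3,6}
5: miss, evict 6, frames {9,3,5}
8: miss, evict 5, frames {9,3,8}
6: miss, evict 8, frames {9,3,6}
2: miss, evict 6, frames {9,3,2}
6: miss, evict 2, frames {9,3,6}
3: hit
6: hit
8: miss, evict 6, frames {9,3,8}
Hits: 5 of 18 references → 5/18 = 0.2778.

0.28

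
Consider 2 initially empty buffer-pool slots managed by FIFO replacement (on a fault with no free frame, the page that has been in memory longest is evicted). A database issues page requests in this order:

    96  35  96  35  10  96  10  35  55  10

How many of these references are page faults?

7

96 -> miss, frames [96]
35 -> miss, frames [96, 35]
96 -> hit
35 -> hit
10 -> miss, evict 96, frames [35, 10]
96 -> miss, evict 35, frames [10, 96]
10 -> hit
35 -> miss, evict 10, frames [96, 35]
55 -> miss, evict 96, frames [35, 55]
10 -> miss, evict 35, frames [55, 10]
Page faults: 7.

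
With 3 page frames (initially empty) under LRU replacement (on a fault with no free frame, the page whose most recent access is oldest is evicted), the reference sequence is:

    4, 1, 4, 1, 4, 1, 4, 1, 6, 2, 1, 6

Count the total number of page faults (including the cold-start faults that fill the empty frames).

4: fault, frames [4]
1: fault, frames [4, 1]
4: hit
1: hit
4: hit
1: hit
4: hit
1: hit
6: fault, frames [4, 1, 6]
2: fault, evict 4, frames [1, 6, 2]
1: hit
6: hit
Page faults: 4.

4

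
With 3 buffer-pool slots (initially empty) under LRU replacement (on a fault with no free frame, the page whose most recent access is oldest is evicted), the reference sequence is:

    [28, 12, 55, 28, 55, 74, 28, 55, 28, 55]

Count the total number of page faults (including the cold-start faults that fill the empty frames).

4

28: miss, frames [28]
12: miss, frames [28, 12]
55: miss, frames [28, 12, 55]
28: hit
55: hit
74: miss, evict 12, frames [28, 55, 74]
28: hit
55: hit
28: hit
55: hit
Page faults: 4.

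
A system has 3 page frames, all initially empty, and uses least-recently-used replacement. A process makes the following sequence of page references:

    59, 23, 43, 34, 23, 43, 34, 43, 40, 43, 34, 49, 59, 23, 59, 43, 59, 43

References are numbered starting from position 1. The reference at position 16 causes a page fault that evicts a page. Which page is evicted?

pos 1: 59 → fault, frames (59)
pos 2: 23 → fault, frames (59 23)
pos 3: 43 → fault, frames (59 23 43)
pos 4: 34 → fault, evict 59, frames (23 43 34)
pos 5: 23 → hit
pos 6: 43 → hit
pos 7: 34 → hit
pos 8: 43 → hit
pos 9: 40 → fault, evict 23, frames (34 43 40)
pos 10: 43 → hit
pos 11: 34 → hit
pos 12: 49 → fault, evict 40, frames (43 34 49)
pos 13: 59 → fault, evict 43, frames (34 49 59)
pos 14: 23 → fault, evict 34, frames (49 59 23)
pos 15: 59 → hit
pos 16: 43 → fault, evict 49, frames (23 59 43)
At position 16, page 49 is evicted.

49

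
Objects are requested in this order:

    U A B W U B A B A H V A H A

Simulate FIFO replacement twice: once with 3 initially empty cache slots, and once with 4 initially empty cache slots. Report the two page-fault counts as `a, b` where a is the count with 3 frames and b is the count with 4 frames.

10, 7

3 frames: F F F F F . F F . F F F . . → 10 faults.
4 frames: F F F F . . . . . F F F . . → 7 faults.
7 < 10: adding a frame reduced faults, as is typical.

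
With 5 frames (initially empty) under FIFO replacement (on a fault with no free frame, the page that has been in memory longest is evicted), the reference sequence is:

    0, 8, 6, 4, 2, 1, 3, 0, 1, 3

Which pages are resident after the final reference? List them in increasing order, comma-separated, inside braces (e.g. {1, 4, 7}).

0 → miss, frames {0}
8 → miss, frames {0,8}
6 → miss, frames {0,8,6}
4 → miss, frames {0,8,6,4}
2 → miss, frames {0,8,6,4,2}
1 → miss, evict 0, frames {8,6,4,2,1}
3 → miss, evict 8, frames {6,4,2,1,3}
0 → miss, evict 6, frames {4,2,1,3,0}
1 → hit
3 → hit

{0, 1, 2, 3, 4}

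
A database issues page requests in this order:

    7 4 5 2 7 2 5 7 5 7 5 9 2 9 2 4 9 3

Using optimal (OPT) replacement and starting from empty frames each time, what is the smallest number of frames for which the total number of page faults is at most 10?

2

f=1: 18 faults
f=2: 9 faults
f=3: 7 faults
f=4: 6 faults
f=5: 6 faults
f=6: 6 faults
Smallest f with faults ≤ 10 is 2.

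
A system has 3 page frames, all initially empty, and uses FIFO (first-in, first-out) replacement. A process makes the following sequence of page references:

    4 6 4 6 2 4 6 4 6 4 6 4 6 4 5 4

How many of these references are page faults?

5

4: miss, frames [4]
6: miss, frames [4, 6]
4: hit
6: hit
2: miss, frames [4, 6, 2]
4: hit
6: hit
4: hit
6: hit
4: hit
6: hit
4: hit
6: hit
4: hit
5: miss, evict 4, frames [6, 2, 5]
4: miss, evict 6, frames [2, 5, 4]
Page faults: 5.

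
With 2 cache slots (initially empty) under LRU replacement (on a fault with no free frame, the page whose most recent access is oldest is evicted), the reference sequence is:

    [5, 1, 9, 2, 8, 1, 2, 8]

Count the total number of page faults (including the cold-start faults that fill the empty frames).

8

5 -> miss, frames {5}
1 -> miss, frames {5,1}
9 -> miss, evict 5, frames {1,9}
2 -> miss, evict 1, frames {9,2}
8 -> miss, evict 9, frames {2,8}
1 -> miss, evict 2, frames {8,1}
2 -> miss, evict 8, frames {1,2}
8 -> miss, evict 1, frames {2,8}
Page faults: 8.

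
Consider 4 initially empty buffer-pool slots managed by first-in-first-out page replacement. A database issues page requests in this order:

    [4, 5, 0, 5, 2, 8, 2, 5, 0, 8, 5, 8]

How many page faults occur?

4 -> miss, frames {4}
5 -> miss, frames {4,5}
0 -> miss, frames {4,5,0}
5 -> hit
2 -> miss, frames {4,5,0,2}
8 -> miss, evict 4, frames {5,0,2,8}
2 -> hit
5 -> hit
0 -> hit
8 -> hit
5 -> hit
8 -> hit
Page faults: 5.

5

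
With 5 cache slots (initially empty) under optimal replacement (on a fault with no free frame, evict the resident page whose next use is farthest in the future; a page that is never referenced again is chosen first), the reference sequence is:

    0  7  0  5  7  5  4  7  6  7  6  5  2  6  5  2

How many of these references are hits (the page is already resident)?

10

0: fault, frames {0}
7: fault, frames {0,7}
0: hit
5: fault, frames {0,7,5}
7: hit
5: hit
4: fault, frames {0,7,5,4}
7: hit
6: fault, frames {0,7,5,4,6}
7: hit
6: hit
5: hit
2: fault, evict 4, frames {0,7,5,6,2}
6: hit
5: hit
2: hit
Hits: 10.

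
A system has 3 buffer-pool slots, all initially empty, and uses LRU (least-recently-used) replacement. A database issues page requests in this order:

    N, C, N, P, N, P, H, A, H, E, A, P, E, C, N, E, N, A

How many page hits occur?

8

N -> fault, frames (N)
C -> fault, frames (N C)
N -> hit
P -> fault, frames (C N P)
N -> hit
P -> hit
H -> fault, evict C, frames (N P H)
A -> fault, evict N, frames (P H A)
H -> hit
E -> fault, evict P, frames (A H E)
A -> hit
P -> fault, evict H, frames (E A P)
E -> hit
C -> fault, evict A, frames (P E C)
N -> fault, evict P, frames (E C N)
E -> hit
N -> hit
A -> fault, evict C, frames (E N A)
Hits: 8.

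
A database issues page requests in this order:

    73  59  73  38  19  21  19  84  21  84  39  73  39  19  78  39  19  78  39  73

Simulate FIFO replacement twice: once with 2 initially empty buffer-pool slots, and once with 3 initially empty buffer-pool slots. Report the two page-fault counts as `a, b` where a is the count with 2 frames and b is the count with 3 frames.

15, 12

2 frames: F F . F F F . F . . F F . F F F F F F F → 15 faults.
3 frames: F F . F F F . F . . F F . F F F . . . F → 12 faults.
12 < 15: adding a frame reduced faults, as is typical.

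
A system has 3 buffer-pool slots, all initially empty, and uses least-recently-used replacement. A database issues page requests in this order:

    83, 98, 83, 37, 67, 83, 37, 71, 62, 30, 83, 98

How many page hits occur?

3

83 → fault, frames {83}
98 → fault, frames {83,98}
83 → hit
37 → fault, frames {98,83,37}
67 → fault, evict 98, frames {83,37,67}
83 → hit
37 → hit
71 → fault, evict 67, frames {83,37,71}
62 → fault, evict 83, frames {37,71,62}
30 → fault, evict 37, frames {71,62,30}
83 → fault, evict 71, frames {62,30,83}
98 → fault, evict 62, frames {30,83,98}
Hits: 3.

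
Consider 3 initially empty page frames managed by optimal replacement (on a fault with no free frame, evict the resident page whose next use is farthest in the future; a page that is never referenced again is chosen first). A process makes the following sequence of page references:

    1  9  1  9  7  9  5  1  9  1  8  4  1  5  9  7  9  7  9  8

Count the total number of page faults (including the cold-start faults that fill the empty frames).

9

1: fault, frames {1}
9: fault, frames {1,9}
1: hit
9: hit
7: fault, frames {1,9,7}
9: hit
5: fault, evict 7, frames {1,9,5}
1: hit
9: hit
1: hit
8: fault, evict 9, frames {1,5,8}
4: fault, evict 8, frames {1,5,4}
1: hit
5: hit
9: fault, evict 4, frames {1,5,9}
7: fault, evict 5, frames {1,9,7}
9: hit
7: hit
9: hit
8: fault, evict 7, frames {1,9,8}
Page faults: 9.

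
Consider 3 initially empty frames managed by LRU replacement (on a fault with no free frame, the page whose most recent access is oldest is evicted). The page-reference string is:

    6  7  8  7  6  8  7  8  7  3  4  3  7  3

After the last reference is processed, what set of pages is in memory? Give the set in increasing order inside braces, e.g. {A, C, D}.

6 → miss, frames (6)
7 → miss, frames (6 7)
8 → miss, frames (6 7 8)
7 → hit
6 → hit
8 → hit
7 → hit
8 → hit
7 → hit
3 → miss, evict 6, frames (8 7 3)
4 → miss, evict 8, frames (7 3 4)
3 → hit
7 → hit
3 → hit

{3, 4, 7}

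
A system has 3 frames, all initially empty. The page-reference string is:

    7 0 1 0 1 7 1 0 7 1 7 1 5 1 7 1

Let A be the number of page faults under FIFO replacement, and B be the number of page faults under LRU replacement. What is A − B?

1

Under FIFO: F F F . . . . . . . . . F . F . → 5 faults.
Under LRU: F F F . . . . . . . . . F . . . → 4 faults.
A − B = 5 − 4 = 1.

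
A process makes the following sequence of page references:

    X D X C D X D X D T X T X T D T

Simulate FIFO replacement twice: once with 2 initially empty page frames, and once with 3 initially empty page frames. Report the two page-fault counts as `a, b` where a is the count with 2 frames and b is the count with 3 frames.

9, 6

2 frames: F F . F . F F . . F F . . . F F → 9 faults.
3 frames: F F . F . . . . . F F . . . F . → 6 faults.
6 < 9: adding a frame reduced faults, as is typical.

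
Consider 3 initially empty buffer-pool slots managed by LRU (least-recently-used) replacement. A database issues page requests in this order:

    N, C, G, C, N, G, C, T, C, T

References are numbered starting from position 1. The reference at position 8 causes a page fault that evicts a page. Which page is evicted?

N

pos 1: N → miss, frames {N}
pos 2: C → miss, frames {N,C}
pos 3: G → miss, frames {N,C,G}
pos 4: C → hit
pos 5: N → hit
pos 6: G → hit
pos 7: C → hit
pos 8: T → miss, evict N, frames {G,C,T}
At position 8, page N is evicted.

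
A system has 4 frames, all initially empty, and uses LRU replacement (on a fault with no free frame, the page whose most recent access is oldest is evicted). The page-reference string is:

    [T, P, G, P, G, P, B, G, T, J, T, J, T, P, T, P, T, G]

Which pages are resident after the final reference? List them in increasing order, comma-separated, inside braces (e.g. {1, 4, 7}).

T → miss, frames {T}
P → miss, frames {T,P}
G → miss, frames {T,P,G}
P → hit
G → hit
P → hit
B → miss, frames {T,G,P,B}
G → hit
T → hit
J → miss, evict P, frames {B,G,T,J}
T → hit
J → hit
T → hit
P → miss, evict B, frames {G,J,T,P}
T → hit
P → hit
T → hit
G → hit

{G, J, P, T}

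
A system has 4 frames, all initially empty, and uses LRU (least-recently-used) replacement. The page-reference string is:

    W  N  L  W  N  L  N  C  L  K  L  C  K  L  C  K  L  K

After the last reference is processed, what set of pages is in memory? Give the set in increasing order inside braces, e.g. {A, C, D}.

W: miss, frames {W}
N: miss, frames {W,N}
L: miss, frames {W,N,L}
W: hit
N: hit
L: hit
N: hit
C: miss, frames {W,L,N,C}
L: hit
K: miss, evict W, frames {N,C,L,K}
L: hit
C: hit
K: hit
L: hit
C: hit
K: hit
L: hit
K: hit

{C, K, L, N}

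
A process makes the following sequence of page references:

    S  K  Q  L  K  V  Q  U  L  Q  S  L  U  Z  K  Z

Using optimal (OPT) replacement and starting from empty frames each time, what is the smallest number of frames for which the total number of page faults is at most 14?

2

f=1: 16 faults
f=2: 12 faults
f=3: 9 faults
f=4: 8 faults
f=5: 7 faults
f=6: 7 faults
f=7: 7 faults
Smallest f with faults ≤ 14 is 2.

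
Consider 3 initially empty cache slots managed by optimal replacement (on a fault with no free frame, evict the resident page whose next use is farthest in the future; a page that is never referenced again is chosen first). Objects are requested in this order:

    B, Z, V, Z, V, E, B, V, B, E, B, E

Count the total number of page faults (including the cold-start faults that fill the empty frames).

B -> miss, frames (B)
Z -> miss, frames (B Z)
V -> miss, frames (B Z V)
Z -> hit
V -> hit
E -> miss, evict Z, frames (B V E)
B -> hit
V -> hit
B -> hit
E -> hit
B -> hit
E -> hit
Page faults: 4.

4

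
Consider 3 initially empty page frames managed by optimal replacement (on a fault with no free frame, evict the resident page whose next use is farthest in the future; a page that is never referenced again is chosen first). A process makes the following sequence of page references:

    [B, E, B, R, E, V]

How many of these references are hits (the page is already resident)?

B: fault, frames {B}
E: fault, frames {B,E}
B: hit
R: fault, frames {B,E,R}
E: hit
V: fault, evict R, frames {B,E,V}
Hits: 2.

2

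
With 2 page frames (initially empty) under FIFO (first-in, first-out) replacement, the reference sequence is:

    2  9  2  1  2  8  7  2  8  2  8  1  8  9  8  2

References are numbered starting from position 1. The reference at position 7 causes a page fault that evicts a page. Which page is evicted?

pos 1: 2 -> fault, frames (2)
pos 2: 9 -> fault, frames (2 9)
pos 3: 2 -> hit
pos 4: 1 -> fault, evict 2, frames (9 1)
pos 5: 2 -> fault, evict 9, frames (1 2)
pos 6: 8 -> fault, evict 1, frames (2 8)
pos 7: 7 -> fault, evict 2, frames (8 7)
At position 7, page 2 is evicted.

2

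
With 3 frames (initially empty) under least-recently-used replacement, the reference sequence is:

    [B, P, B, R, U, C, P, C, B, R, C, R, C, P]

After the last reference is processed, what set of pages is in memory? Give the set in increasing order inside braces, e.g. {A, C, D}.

{C, P, R}

B → fault, frames [B]
P → fault, frames [B, P]
B → hit
R → fault, frames [P, B, R]
U → fault, evict P, frames [B, R, U]
C → fault, evict B, frames [R, U, C]
P → fault, evict R, frames [U, C, P]
C → hit
B → fault, evict U, frames [P, C, B]
R → fault, evict P, frames [C, B, R]
C → hit
R → hit
C → hit
P → fault, evict B, frames [R, C, P]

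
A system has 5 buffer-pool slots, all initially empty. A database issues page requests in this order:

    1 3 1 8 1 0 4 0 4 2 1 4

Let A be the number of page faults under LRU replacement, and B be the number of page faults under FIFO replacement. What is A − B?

-1

Under LRU: F F . F . F F . . F . . → 6 faults.
Under FIFO: F F . F . F F . . F F . → 7 faults.
A − B = 6 − 7 = -1.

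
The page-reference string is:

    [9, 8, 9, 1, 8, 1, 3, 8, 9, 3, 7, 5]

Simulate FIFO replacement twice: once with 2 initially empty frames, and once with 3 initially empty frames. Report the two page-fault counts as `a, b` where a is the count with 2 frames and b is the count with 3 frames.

9, 7

2 frames: F F . F . . F F F F F F → 9 faults.
3 frames: F F . F . . F . F . F F → 7 faults.
7 < 9: adding a frame reduced faults, as is typical.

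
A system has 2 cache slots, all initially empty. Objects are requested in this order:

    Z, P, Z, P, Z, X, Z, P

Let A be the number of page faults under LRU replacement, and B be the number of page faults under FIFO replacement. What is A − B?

Under LRU: F F . . . F . F → 4 faults.
Under FIFO: F F . . . F F F → 5 faults.
A − B = 4 − 5 = -1.

-1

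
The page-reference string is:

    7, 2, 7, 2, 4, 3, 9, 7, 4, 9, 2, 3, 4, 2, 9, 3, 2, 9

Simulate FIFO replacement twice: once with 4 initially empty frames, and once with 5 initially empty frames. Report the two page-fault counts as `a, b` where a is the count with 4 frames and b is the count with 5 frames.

4 frames: F F . . F F F F . . F . F . . F . F → 10 faults.
5 frames: F F . . F F F . . . . . . . . . . . → 5 faults.
5 < 10: adding a frame reduced faults, as is typical.

10, 5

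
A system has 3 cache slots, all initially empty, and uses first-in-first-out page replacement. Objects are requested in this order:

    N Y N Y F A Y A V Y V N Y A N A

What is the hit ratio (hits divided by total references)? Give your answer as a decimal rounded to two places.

N -> miss, frames {N}
Y -> miss, frames {N,Y}
N -> hit
Y -> hit
F -> miss, frames {N,Y,F}
A -> miss, evict N, frames {Y,F,A}
Y -> hit
A -> hit
V -> miss, evict Y, frames {F,A,V}
Y -> miss, evict F, frames {A,V,Y}
V -> hit
N -> miss, evict A, frames {V,Y,N}
Y -> hit
A -> miss, evict V, frames {Y,N,A}
N -> hit
A -> hit
Hits: 8 of 16 references → 8/16 = 0.5000.

0.50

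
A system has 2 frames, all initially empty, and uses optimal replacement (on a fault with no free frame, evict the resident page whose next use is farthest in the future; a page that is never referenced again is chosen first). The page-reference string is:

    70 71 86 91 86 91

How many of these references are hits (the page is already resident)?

2

70 → miss, frames [70]
71 → miss, frames [70, 71]
86 → miss, evict 71, frames [70, 86]
91 → miss, evict 70, frames [86, 91]
86 → hit
91 → hit
Hits: 2.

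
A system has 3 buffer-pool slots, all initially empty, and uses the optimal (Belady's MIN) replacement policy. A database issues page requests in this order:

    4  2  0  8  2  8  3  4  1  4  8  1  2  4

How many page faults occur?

4: miss, frames {4}
2: miss, frames {4,2}
0: miss, frames {4,2,0}
8: miss, evict 0, frames {4,2,8}
2: hit
8: hit
3: miss, evict 2, frames {4,8,3}
4: hit
1: miss, evict 3, frames {4,8,1}
4: hit
8: hit
1: hit
2: miss, evict 1, frames {4,8,2}
4: hit
Page faults: 7.

7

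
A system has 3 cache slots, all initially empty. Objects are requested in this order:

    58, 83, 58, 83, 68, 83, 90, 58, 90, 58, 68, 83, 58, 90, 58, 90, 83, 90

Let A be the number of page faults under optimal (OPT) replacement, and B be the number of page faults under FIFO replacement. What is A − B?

Under OPT: F F . . F . F . . . . F . . . . . . → 5 faults.
Under FIFO: F F . . F . F F . . . F . . . . . . → 6 faults.
A − B = 5 − 6 = -1.

-1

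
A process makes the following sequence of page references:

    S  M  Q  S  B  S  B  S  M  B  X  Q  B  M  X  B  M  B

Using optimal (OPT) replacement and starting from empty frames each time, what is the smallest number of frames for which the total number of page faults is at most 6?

4

f=1: 18 faults
f=2: 10 faults
f=3: 7 faults
f=4: 5 faults
f=5: 5 faults
Smallest f with faults ≤ 6 is 4.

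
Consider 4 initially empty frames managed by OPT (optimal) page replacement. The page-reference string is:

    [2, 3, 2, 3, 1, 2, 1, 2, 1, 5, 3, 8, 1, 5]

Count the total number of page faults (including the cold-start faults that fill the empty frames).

5

2 → miss, frames {2}
3 → miss, frames {2,3}
2 → hit
3 → hit
1 → miss, frames {2,3,1}
2 → hit
1 → hit
2 → hit
1 → hit
5 → miss, frames {2,3,1,5}
3 → hit
8 → miss, evict 3, frames {2,1,5,8}
1 → hit
5 → hit
Page faults: 5.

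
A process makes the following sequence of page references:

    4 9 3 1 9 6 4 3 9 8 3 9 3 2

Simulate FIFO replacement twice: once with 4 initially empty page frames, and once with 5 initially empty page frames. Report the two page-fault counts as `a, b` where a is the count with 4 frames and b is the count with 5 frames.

4 frames: F F F F . F F . F F F . . F → 10 faults.
5 frames: F F F F . F . . . F . . . F → 7 faults.
7 < 10: adding a frame reduced faults, as is typical.

10, 7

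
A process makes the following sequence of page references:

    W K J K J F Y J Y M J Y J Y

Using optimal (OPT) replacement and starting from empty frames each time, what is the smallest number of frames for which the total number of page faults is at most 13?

2

f=1: 14 faults
f=2: 7 faults
f=3: 6 faults
f=4: 6 faults
f=5: 6 faults
f=6: 6 faults
Smallest f with faults ≤ 13 is 2.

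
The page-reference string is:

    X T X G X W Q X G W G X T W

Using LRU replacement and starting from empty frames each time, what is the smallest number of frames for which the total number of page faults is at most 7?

4

f=1: 14 faults
f=2: 11 faults
f=3: 9 faults
f=4: 6 faults
f=5: 5 faults
Smallest f with faults ≤ 7 is 4.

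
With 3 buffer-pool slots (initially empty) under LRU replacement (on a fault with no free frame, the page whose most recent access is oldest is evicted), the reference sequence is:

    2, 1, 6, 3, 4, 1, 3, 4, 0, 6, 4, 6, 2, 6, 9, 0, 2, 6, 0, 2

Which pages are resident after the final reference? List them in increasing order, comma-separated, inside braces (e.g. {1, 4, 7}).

{0, 2, 6}

2 -> miss, frames [2]
1 -> miss, frames [2, 1]
6 -> miss, frames [2, 1, 6]
3 -> miss, evict 2, frames [1, 6, 3]
4 -> miss, evict 1, frames [6, 3, 4]
1 -> miss, evict 6, frames [3, 4, 1]
3 -> hit
4 -> hit
0 -> miss, evict 1, frames [3, 4, 0]
6 -> miss, evict 3, frames [4, 0, 6]
4 -> hit
6 -> hit
2 -> miss, evict 0, frames [4, 6, 2]
6 -> hit
9 -> miss, evict 4, frames [2, 6, 9]
0 -> miss, evict 2, frames [6, 9, 0]
2 -> miss, evict 6, frames [9, 0, 2]
6 -> miss, evict 9, frames [0, 2, 6]
0 -> hit
2 -> hit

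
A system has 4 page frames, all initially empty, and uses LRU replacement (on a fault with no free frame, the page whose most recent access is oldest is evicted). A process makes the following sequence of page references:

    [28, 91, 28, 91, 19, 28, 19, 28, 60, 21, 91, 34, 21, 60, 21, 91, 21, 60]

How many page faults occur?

28 -> miss, frames (28)
91 -> miss, frames (28 91)
28 -> hit
91 -> hit
19 -> miss, frames (28 91 19)
28 -> hit
19 -> hit
28 -> hit
60 -> miss, frames (91 19 28 60)
21 -> miss, evict 91, frames (19 28 60 21)
91 -> miss, evict 19, frames (28 60 21 91)
34 -> miss, evict 28, frames (60 21 91 34)
21 -> hit
60 -> hit
21 -> hit
91 -> hit
21 -> hit
60 -> hit
Page faults: 7.

7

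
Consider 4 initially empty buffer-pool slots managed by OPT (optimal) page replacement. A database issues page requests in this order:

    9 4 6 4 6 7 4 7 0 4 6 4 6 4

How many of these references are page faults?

9 -> fault, frames [9]
4 -> fault, frames [9, 4]
6 -> fault, frames [9, 4, 6]
4 -> hit
6 -> hit
7 -> fault, frames [9, 4, 6, 7]
4 -> hit
7 -> hit
0 -> fault, evict 7, frames [9, 4, 6, 0]
4 -> hit
6 -> hit
4 -> hit
6 -> hit
4 -> hit
Page faults: 5.

5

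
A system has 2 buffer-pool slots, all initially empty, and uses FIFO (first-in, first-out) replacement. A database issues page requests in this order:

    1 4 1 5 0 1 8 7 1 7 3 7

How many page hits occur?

2

1 → miss, frames [1]
4 → miss, frames [1, 4]
1 → hit
5 → miss, evict 1, frames [4, 5]
0 → miss, evict 4, frames [5, 0]
1 → miss, evict 5, frames [0, 1]
8 → miss, evict 0, frames [1, 8]
7 → miss, evict 1, frames [8, 7]
1 → miss, evict 8, frames [7, 1]
7 → hit
3 → miss, evict 7, frames [1, 3]
7 → miss, evict 1, frames [3, 7]
Hits: 2.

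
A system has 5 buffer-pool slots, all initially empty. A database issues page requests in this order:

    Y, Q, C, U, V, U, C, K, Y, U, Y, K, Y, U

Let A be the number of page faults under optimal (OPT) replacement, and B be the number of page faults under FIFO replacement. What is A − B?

Under OPT: F F F F F . . F . . . . . . → 6 faults.
Under FIFO: F F F F F . . F F . . . . . → 7 faults.
A − B = 6 − 7 = -1.

-1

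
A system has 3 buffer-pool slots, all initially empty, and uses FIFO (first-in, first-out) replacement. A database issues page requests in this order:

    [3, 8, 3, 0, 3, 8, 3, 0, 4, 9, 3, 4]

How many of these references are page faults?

6

3 → miss, frames [3]
8 → miss, frames [3, 8]
3 → hit
0 → miss, frames [3, 8, 0]
3 → hit
8 → hit
3 → hit
0 → hit
4 → miss, evict 3, frames [8, 0, 4]
9 → miss, evict 8, frames [0, 4, 9]
3 → miss, evict 0, frames [4, 9, 3]
4 → hit
Page faults: 6.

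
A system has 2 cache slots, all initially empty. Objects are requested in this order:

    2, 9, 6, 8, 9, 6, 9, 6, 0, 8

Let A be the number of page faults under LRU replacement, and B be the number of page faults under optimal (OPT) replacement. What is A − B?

1

Under LRU: F F F F F F . . F F → 8 faults.
Under OPT: F F F F . F . . F F → 7 faults.
A − B = 8 − 7 = 1.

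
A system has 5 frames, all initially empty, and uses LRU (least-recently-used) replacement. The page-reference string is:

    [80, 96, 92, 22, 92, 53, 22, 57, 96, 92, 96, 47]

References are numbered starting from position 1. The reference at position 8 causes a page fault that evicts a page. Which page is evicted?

80

pos 1: 80 → miss, frames {80}
pos 2: 96 → miss, frames {80,96}
pos 3: 92 → miss, frames {80,96,92}
pos 4: 22 → miss, frames {80,96,92,22}
pos 5: 92 → hit
pos 6: 53 → miss, frames {80,96,22,92,53}
pos 7: 22 → hit
pos 8: 57 → miss, evict 80, frames {96,92,53,22,57}
At position 8, page 80 is evicted.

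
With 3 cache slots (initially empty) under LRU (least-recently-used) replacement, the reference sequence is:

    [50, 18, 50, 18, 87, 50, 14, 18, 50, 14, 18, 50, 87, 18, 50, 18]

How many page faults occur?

50: fault, frames (50)
18: fault, frames (50 18)
50: hit
18: hit
87: fault, frames (50 18 87)
50: hit
14: fault, evict 18, frames (87 50 14)
18: fault, evict 87, frames (50 14 18)
50: hit
14: hit
18: hit
50: hit
87: fault, evict 14, frames (18 50 87)
18: hit
50: hit
18: hit
Page faults: 6.

6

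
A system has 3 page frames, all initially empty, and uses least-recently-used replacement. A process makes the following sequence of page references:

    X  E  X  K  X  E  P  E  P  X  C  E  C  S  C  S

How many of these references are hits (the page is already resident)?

9

X: fault, frames (X)
E: fault, frames (X E)
X: hit
K: fault, frames (E X K)
X: hit
E: hit
P: fault, evict K, frames (X E P)
E: hit
P: hit
X: hit
C: fault, evict E, frames (P X C)
E: fault, evict P, frames (X C E)
C: hit
S: fault, evict X, frames (E C S)
C: hit
S: hit
Hits: 9.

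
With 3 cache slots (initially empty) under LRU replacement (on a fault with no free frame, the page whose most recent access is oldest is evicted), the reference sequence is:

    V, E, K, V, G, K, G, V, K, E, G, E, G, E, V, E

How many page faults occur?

V: fault, frames [V]
E: fault, frames [V, E]
K: fault, frames [V, E, K]
V: hit
G: fault, evict E, frames [K, V, G]
K: hit
G: hit
V: hit
K: hit
E: fault, evict G, frames [V, K, E]
G: fault, evict V, frames [K, E, G]
E: hit
G: hit
E: hit
V: fault, evict K, frames [G, E, V]
E: hit
Page faults: 7.

7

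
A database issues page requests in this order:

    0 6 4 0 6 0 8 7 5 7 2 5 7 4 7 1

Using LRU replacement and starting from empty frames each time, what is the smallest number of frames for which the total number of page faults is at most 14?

2

f=1: 16 faults
f=2: 13 faults
f=3: 9 faults
f=4: 9 faults
f=5: 9 faults
f=6: 9 faults
f=7: 8 faults
f=8: 8 faults
Smallest f with faults ≤ 14 is 2.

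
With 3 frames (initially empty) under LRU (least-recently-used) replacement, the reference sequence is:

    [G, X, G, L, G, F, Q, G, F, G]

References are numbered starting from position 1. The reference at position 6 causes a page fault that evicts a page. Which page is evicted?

X

pos 1: G -> miss, frames [G]
pos 2: X -> miss, frames [G, X]
pos 3: G -> hit
pos 4: L -> miss, frames [X, G, L]
pos 5: G -> hit
pos 6: F -> miss, evict X, frames [L, G, F]
At position 6, page X is evicted.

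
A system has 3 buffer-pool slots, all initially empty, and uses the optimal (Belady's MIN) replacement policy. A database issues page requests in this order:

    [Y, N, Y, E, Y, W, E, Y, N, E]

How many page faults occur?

5

Y → fault, frames {Y}
N → fault, frames {Y,N}
Y → hit
E → fault, frames {Y,N,E}
Y → hit
W → fault, evict N, frames {Y,E,W}
E → hit
Y → hit
N → fault, evict W, frames {Y,E,N}
E → hit
Page faults: 5.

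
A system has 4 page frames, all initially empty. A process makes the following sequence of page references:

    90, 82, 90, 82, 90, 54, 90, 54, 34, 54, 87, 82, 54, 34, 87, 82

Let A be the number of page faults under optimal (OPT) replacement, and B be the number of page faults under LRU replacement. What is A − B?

-1

Under OPT: F F . . . F . . F . F . . . . . → 5 faults.
Under LRU: F F . . . F . . F . F F . . . . → 6 faults.
A − B = 5 − 6 = -1.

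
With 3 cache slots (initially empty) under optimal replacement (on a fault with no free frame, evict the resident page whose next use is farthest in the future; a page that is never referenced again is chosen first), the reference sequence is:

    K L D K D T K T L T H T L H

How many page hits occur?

K -> fault, frames (K)
L -> fault, frames (K L)
D -> fault, frames (K L D)
K -> hit
D -> hit
T -> fault, evict D, frames (K L T)
K -> hit
T -> hit
L -> hit
T -> hit
H -> fault, evict K, frames (L T H)
T -> hit
L -> hit
H -> hit
Hits: 9.

9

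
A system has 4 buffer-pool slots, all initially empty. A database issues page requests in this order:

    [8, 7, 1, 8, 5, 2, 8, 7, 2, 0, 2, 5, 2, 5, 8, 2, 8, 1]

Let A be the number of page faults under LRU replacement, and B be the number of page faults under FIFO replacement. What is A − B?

Under LRU: F F F . F F . F . F . F . . F . . F → 10 faults.
Under FIFO: F F F . F F F F . F . F F . F . . F → 12 faults.
A − B = 10 − 12 = -2.

-2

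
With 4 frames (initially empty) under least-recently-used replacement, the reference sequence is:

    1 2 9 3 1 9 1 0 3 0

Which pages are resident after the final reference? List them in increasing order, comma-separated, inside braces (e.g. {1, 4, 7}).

1: fault, frames {1}
2: fault, frames {1,2}
9: fault, frames {1,2,9}
3: fault, frames {1,2,9,3}
1: hit
9: hit
1: hit
0: fault, evict 2, frames {3,9,1,0}
3: hit
0: hit

{0, 1, 3, 9}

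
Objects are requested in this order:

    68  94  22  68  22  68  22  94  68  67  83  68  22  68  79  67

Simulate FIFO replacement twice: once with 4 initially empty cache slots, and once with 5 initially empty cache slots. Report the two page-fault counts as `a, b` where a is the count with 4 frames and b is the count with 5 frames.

4 frames: F F F . . . . . . F F F . . F . → 7 faults.
5 frames: F F F . . . . . . F F . . . F . → 6 faults.
6 < 7: adding a frame reduced faults, as is typical.

7, 6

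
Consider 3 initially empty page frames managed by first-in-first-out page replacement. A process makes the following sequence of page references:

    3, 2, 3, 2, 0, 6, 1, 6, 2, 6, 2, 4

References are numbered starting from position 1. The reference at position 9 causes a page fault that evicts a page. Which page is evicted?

pos 1: 3 → fault, frames [3]
pos 2: 2 → fault, frames [3, 2]
pos 3: 3 → hit
pos 4: 2 → hit
pos 5: 0 → fault, frames [3, 2, 0]
pos 6: 6 → fault, evict 3, frames [2, 0, 6]
pos 7: 1 → fault, evict 2, frames [0, 6, 1]
pos 8: 6 → hit
pos 9: 2 → fault, evict 0, frames [6, 1, 2]
At position 9, page 0 is evicted.

0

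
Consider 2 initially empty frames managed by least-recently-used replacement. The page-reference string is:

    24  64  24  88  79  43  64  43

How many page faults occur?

24 → miss, frames (24)
64 → miss, frames (24 64)
24 → hit
88 → miss, evict 64, frames (24 88)
79 → miss, evict 24, frames (88 79)
43 → miss, evict 88, frames (79 43)
64 → miss, evict 79, frames (43 64)
43 → hit
Page faults: 6.

6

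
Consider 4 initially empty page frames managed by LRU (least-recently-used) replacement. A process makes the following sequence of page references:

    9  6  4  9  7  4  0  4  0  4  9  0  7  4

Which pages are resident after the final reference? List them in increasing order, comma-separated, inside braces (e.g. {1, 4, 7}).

9 → miss, frames {9}
6 → miss, frames {9,6}
4 → miss, frames {9,6,4}
9 → hit
7 → miss, frames {6,4,9,7}
4 → hit
0 → miss, evict 6, frames {9,7,4,0}
4 → hit
0 → hit
4 → hit
9 → hit
0 → hit
7 → hit
4 → hit

{0, 4, 7, 9}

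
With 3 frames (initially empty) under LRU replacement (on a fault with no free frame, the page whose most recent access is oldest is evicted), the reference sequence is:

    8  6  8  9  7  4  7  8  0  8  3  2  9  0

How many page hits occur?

3

8 → miss, frames (8)
6 → miss, frames (8 6)
8 → hit
9 → miss, frames (6 8 9)
7 → miss, evict 6, frames (8 9 7)
4 → miss, evict 8, frames (9 7 4)
7 → hit
8 → miss, evict 9, frames (4 7 8)
0 → miss, evict 4, frames (7 8 0)
8 → hit
3 → miss, evict 7, frames (0 8 3)
2 → miss, evict 0, frames (8 3 2)
9 → miss, evict 8, frames (3 2 9)
0 → miss, evict 3, frames (2 9 0)
Hits: 3.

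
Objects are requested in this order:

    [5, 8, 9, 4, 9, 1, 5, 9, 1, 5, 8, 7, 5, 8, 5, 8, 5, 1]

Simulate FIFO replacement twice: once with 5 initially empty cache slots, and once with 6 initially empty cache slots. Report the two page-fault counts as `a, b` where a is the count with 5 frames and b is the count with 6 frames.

5 frames: F F F F . F . . . . . F F F . . . . → 8 faults.
6 frames: F F F F . F . . . . . F . . . . . . → 6 faults.
6 < 8: adding a frame reduced faults, as is typical.

8, 6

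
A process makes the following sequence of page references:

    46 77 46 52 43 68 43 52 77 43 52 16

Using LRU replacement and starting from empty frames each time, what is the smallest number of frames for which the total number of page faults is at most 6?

5

f=1: 12 faults
f=2: 10 faults
f=3: 7 faults
f=4: 7 faults
f=5: 6 faults
f=6: 6 faults
Smallest f with faults ≤ 6 is 5.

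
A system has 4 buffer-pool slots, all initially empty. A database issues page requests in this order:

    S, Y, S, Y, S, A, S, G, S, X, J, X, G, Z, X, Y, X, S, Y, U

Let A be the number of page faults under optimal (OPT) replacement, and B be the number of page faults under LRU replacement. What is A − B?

-1

Under OPT: F F . . . F . F . F F . . F . . . F . F → 9 faults.
Under LRU: F F . . . F . F . F F . . F . F . F . F → 10 faults.
A − B = 9 − 10 = -1.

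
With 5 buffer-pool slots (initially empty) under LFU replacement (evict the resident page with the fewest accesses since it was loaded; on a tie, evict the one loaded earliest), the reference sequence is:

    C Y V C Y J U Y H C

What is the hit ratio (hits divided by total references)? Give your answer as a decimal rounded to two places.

C → fault, frames {C}
Y → fault, frames {C,Y}
V → fault, frames {C,Y,V}
C → hit
Y → hit
J → fault, frames {C,Y,V,J}
U → fault, frames {C,Y,V,J,U}
Y → hit
H → fault, evict V, frames {C,Y,J,U,H}
C → hit
Hits: 4 of 10 references → 4/10 = 0.4000.

0.40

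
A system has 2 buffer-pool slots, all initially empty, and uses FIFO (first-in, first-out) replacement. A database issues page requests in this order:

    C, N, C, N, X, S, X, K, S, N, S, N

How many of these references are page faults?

7

C: miss, frames (C)
N: miss, frames (C N)
C: hit
N: hit
X: miss, evict C, frames (N X)
S: miss, evict N, frames (X S)
X: hit
K: miss, evict X, frames (S K)
S: hit
N: miss, evict S, frames (K N)
S: miss, evict K, frames (N S)
N: hit
Page faults: 7.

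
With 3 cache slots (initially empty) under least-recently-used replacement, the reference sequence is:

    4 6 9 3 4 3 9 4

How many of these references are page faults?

5

4 → fault, frames [4]
6 → fault, frames [4, 6]
9 → fault, frames [4, 6, 9]
3 → fault, evict 4, frames [6, 9, 3]
4 → fault, evict 6, frames [9, 3, 4]
3 → hit
9 → hit
4 → hit
Page faults: 5.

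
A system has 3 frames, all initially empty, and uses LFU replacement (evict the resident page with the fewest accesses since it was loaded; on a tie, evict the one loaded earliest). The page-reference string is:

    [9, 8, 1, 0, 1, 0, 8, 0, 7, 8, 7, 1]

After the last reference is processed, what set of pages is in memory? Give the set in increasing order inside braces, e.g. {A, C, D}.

9 → fault, frames {9}
8 → fault, frames {9,8}
1 → fault, frames {9,8,1}
0 → fault, evict 9, frames {8,1,0}
1 → hit
0 → hit
8 → hit
0 → hit
7 → fault, evict 8, frames {1,0,7}
8 → fault, evict 7, frames {1,0,8}
7 → fault, evict 8, frames {1,0,7}
1 → hit

{0, 1, 7}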